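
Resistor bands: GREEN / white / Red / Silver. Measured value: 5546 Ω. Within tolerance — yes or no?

Green → 5 (first significant figure)
White → 9 (second significant figure)
Red → ×10^2 multiplier
Silver → ±10% tolerance
59 × 100 = 5900 Ω
Allowed range: 5310 Ω to 6490 Ω.
5546 Ω lies inside that range.

yes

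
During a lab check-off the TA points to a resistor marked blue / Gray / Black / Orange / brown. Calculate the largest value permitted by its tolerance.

686800 Ω

Blue → 6 (first significant figure)
Grey → 8 (second significant figure)
Black → 0 (third significant figure)
Orange → ×10^3 multiplier
Brown → ±1% tolerance
680 × 1000 = 680000 Ω
Largest = 680000 × (1 + 1/100) = 686800 Ω.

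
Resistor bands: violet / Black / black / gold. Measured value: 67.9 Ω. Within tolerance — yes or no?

Violet → 7 (first significant figure)
Black → 0 (second significant figure)
Black → ×1 multiplier
Gold → ±5% tolerance
70 × 1 = 70 Ω
Allowed range: 66.5 Ω to 73.5 Ω.
67.9 Ω lies inside that range.

yes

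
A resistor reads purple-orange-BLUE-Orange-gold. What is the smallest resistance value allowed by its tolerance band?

Violet → 7 (first significant figure)
Orange → 3 (second significant figure)
Blue → 6 (third significant figure)
Orange → ×10^3 multiplier
Gold → ±5% tolerance
736 × 1000 = 736000 Ω
Smallest = 736000 × (1 − 5/100) = 699200 Ω.

699200 Ω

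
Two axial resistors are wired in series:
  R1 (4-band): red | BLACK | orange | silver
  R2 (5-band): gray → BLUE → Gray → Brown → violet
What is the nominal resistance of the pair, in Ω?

R1: red, black → 20; orange ×10^3 → 20000 Ω.
R2: grey, blue, grey → 868; brown ×10 → 8680 Ω.
Series: 20000 + 8680 = 28680 Ω.

28680 Ω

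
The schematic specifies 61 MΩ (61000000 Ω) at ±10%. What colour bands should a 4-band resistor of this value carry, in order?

61000000 Ω = 61 × 10^6.
6 → blue
1 → brown
Multiplier 10^6 → blue.
±10% tolerance → silver.

blue, brown, blue, silver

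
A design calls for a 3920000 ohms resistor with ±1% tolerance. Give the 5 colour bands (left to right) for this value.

3920000 Ω = 392 × 10^4.
3 → orange
9 → white
2 → red
Multiplier 10^4 → yellow.
±1% tolerance → brown.

orange, white, red, yellow, brown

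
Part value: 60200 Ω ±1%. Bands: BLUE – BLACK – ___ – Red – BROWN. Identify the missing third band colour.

60200 Ω = 602 × 10^2.
The third band gives digit 2 of the significand, and 2 is red.

red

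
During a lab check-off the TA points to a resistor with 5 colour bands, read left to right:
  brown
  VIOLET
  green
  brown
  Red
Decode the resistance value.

1750 Ω

Brown → 1 (first significant figure)
Violet → 7 (second significant figure)
Green → 5 (third significant figure)
Brown → ×10 multiplier
175 × 10 = 1750 Ω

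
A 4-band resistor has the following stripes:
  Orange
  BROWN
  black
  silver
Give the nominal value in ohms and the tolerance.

Orange → 3 (first significant figure)
Brown → 1 (second significant figure)
Black → ×1 multiplier
Silver → ±10% tolerance
31 × 1 = 31 Ω

31 Ω ±10%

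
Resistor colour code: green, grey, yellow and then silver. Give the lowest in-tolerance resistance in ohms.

522000 Ω

Green → 5 (first significant figure)
Grey → 8 (second significant figure)
Yellow → ×10^4 multiplier
Silver → ±10% tolerance
58 × 10000 = 580000 Ω
Lowest = 580000 × (1 − 10/100) = 522000 Ω.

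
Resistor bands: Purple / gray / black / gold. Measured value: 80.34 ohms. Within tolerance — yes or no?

Violet → 7 (first significant figure)
Grey → 8 (second significant figure)
Black → ×1 multiplier
Gold → ±5% tolerance
78 × 1 = 78 Ω
Allowed range: 74.1 Ω to 81.9 Ω.
80.34 ohms lies inside that range.

yes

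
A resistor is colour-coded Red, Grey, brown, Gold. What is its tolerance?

±5%

The last band, gold, is the tolerance band.
Gold corresponds to ±5%.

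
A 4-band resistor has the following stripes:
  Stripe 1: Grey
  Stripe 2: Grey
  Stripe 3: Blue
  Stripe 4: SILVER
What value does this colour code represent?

88000000 Ω

Grey → 8 (first significant figure)
Grey → 8 (second significant figure)
Blue → ×10^6 multiplier
88 × 1000000 = 88000000 Ω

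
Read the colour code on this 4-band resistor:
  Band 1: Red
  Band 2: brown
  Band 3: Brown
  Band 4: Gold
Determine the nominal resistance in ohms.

Red → 2 (first significant figure)
Brown → 1 (second significant figure)
Brown → ×10 multiplier
21 × 10 = 210 Ω

210 Ω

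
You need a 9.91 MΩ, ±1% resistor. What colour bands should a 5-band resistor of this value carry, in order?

9910000 Ω = 991 × 10^4.
9 → white
9 → white
1 → brown
Multiplier 10^4 → yellow.
±1% tolerance → brown.

white, white, brown, yellow, brown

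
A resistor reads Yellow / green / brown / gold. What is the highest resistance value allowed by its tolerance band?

472.5 Ω

Yellow → 4 (first significant figure)
Green → 5 (second significant figure)
Brown → ×10 multiplier
Gold → ±5% tolerance
45 × 10 = 450 Ω
Highest = 450 × (1 + 5/100) = 472.5 Ω.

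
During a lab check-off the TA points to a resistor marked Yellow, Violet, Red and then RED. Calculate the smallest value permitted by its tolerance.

4606 Ω

Yellow → 4 (first significant figure)
Violet → 7 (second significant figure)
Red → ×10^2 multiplier
Red → ±2% tolerance
47 × 100 = 4700 Ω
Smallest = 4700 × (1 − 2/100) = 4606 Ω.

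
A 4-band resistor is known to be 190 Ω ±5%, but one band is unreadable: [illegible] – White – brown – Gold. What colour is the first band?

190 Ω = 19 × 10^1.
The first band gives digit 1 of the significand, and 1 is brown.

brown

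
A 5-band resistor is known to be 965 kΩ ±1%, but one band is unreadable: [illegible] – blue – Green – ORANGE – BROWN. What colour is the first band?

965000 Ω = 965 × 10^3.
The first band gives digit 9 of the significand, and 9 is white.

white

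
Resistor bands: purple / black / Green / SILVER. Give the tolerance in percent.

The last band, silver, is the tolerance band.
Silver corresponds to ±10%.

±10%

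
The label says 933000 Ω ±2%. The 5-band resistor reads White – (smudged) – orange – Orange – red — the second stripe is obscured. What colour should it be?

orange

933000 Ω = 933 × 10^3.
The second band gives digit 3 of the significand, and 3 is orange.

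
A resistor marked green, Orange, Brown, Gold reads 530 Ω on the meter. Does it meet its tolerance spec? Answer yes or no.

yes

Green → 5 (first significant figure)
Orange → 3 (second significant figure)
Brown → ×10 multiplier
Gold → ±5% tolerance
53 × 10 = 530 Ω
Allowed range: 503.5 Ω to 556.5 Ω.
530 Ω lies inside that range.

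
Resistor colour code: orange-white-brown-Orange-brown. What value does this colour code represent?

391000 Ω

Orange → 3 (first significant figure)
White → 9 (second significant figure)
Brown → 1 (third significant figure)
Orange → ×10^3 multiplier
391 × 1000 = 391000 Ω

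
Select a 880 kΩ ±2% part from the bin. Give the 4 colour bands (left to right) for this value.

880000 Ω = 88 × 10^4.
8 → grey
8 → grey
Multiplier 10^4 → yellow.
±2% tolerance → red.

grey, grey, yellow, red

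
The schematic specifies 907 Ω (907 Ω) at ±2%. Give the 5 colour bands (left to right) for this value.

907 Ω = 907 × 10^0.
9 → white
0 → black
7 → violet
Multiplier 10^0 → black.
±2% tolerance → red.

white, black, violet, black, red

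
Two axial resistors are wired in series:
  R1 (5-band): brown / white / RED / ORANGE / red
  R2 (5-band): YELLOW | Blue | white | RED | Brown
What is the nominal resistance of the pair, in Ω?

238900 Ω

R1: brown, white, red → 192; orange ×10^3 → 192000 Ω.
R2: yellow, blue, white → 469; red ×10^2 → 46900 Ω.
Series: 192000 + 46900 = 238900 Ω.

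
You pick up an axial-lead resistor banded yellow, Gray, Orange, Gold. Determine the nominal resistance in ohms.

Yellow → 4 (first significant figure)
Grey → 8 (second significant figure)
Orange → ×10^3 multiplier
48 × 1000 = 48000 Ω

48000 Ω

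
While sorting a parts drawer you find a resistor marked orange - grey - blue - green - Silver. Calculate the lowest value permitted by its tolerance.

34740000 Ω

Orange → 3 (first significant figure)
Grey → 8 (second significant figure)
Blue → 6 (third significant figure)
Green → ×10^5 multiplier
Silver → ±10% tolerance
386 × 100000 = 38600000 Ω
Lowest = 38600000 × (1 − 10/100) = 34740000 Ω.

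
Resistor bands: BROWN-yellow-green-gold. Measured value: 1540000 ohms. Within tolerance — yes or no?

no

Brown → 1 (first significant figure)
Yellow → 4 (second significant figure)
Green → ×10^5 multiplier
Gold → ±5% tolerance
14 × 100000 = 1400000 Ω
Allowed range: 1330000 Ω to 1470000 Ω.
1540000 ohms lies outside that range.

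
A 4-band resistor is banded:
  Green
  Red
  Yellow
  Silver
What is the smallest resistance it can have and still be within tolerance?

Green → 5 (first significant figure)
Red → 2 (second significant figure)
Yellow → ×10^4 multiplier
Silver → ±10% tolerance
52 × 10000 = 520000 Ω
Smallest = 520000 × (1 − 10/100) = 468000 Ω.

468000 Ω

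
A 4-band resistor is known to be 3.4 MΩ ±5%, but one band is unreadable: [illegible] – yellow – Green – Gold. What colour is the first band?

3400000 Ω = 34 × 10^5.
The first band gives digit 3 of the significand, and 3 is orange.

orange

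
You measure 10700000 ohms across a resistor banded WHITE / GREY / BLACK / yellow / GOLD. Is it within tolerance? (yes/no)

White → 9 (first significant figure)
Grey → 8 (second significant figure)
Black → 0 (third significant figure)
Yellow → ×10^4 multiplier
Gold → ±5% tolerance
980 × 10000 = 9800000 Ω
Allowed range: 9310000 Ω to 10290000 Ω.
10700000 ohms lies outside that range.

no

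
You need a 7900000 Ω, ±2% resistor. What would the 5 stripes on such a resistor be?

violet, white, black, yellow, red

7900000 Ω = 790 × 10^4.
7 → violet
9 → white
0 → black
Multiplier 10^4 → yellow.
±2% tolerance → red.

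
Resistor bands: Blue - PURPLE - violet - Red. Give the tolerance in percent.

±2%

The last band, red, is the tolerance band.
Red corresponds to ±2%.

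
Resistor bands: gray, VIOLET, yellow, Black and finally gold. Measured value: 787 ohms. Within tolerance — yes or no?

Grey → 8 (first significant figure)
Violet → 7 (second significant figure)
Yellow → 4 (third significant figure)
Black → ×1 multiplier
Gold → ±5% tolerance
874 × 1 = 874 Ω
Allowed range: 830.3 Ω to 917.7 Ω.
787 ohms lies outside that range.

no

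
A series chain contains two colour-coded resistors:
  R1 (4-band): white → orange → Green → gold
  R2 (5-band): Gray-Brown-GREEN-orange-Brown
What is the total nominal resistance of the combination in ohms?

R1: white, orange → 93; green ×10^5 → 9300000 Ω.
R2: grey, brown, green → 815; orange ×10^3 → 815000 Ω.
Series: 9300000 + 815000 = 10115000 Ω.

10115000 Ω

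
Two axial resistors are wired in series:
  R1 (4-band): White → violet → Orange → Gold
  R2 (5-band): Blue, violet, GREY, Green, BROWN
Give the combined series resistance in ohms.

67897000 Ω

R1: white, violet → 97; orange ×10^3 → 97000 Ω.
R2: blue, violet, grey → 678; green ×10^5 → 67800000 Ω.
Series: 97000 + 67800000 = 67897000 Ω.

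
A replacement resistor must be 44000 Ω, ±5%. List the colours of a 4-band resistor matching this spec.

44000 Ω = 44 × 10^3.
4 → yellow
4 → yellow
Multiplier 10^3 → orange.
±5% tolerance → gold.

yellow, yellow, orange, gold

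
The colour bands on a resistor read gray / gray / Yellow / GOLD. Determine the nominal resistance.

Grey → 8 (first significant figure)
Grey → 8 (second significant figure)
Yellow → ×10^4 multiplier
88 × 10000 = 880000 Ω

880000 Ω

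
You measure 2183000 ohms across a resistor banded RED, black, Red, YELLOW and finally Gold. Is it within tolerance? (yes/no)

no

Red → 2 (first significant figure)
Black → 0 (second significant figure)
Red → 2 (third significant figure)
Yellow → ×10^4 multiplier
Gold → ±5% tolerance
202 × 10000 = 2020000 Ω
Allowed range: 1919000 Ω to 2121000 Ω.
2183000 ohms lies outside that range.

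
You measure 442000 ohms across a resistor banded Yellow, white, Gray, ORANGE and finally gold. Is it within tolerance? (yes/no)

Yellow → 4 (first significant figure)
White → 9 (second significant figure)
Grey → 8 (third significant figure)
Orange → ×10^3 multiplier
Gold → ±5% tolerance
498 × 1000 = 498000 Ω
Allowed range: 473100 Ω to 522900 Ω.
442000 ohms lies outside that range.

no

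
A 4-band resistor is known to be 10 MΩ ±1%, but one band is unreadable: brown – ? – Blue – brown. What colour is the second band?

black

10000000 Ω = 10 × 10^6.
The second band gives digit 0 of the significand, and 0 is black.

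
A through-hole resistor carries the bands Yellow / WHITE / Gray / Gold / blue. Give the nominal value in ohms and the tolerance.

49.8 Ω ±0.25%

Yellow → 4 (first significant figure)
White → 9 (second significant figure)
Grey → 8 (third significant figure)
Gold → ×0.1 multiplier
Blue → ±0.25% tolerance
498 × 0.1 = 49.8 Ω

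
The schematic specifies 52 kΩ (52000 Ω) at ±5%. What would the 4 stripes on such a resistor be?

52000 Ω = 52 × 10^3.
5 → green
2 → red
Multiplier 10^3 → orange.
±5% tolerance → gold.

green, red, orange, gold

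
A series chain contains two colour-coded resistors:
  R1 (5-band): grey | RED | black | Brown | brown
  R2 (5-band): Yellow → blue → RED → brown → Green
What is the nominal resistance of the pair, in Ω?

12820 Ω

R1: grey, red, black → 820; brown ×10 → 8200 Ω.
R2: yellow, blue, red → 462; brown ×10 → 4620 Ω.
Series: 8200 + 4620 = 12820 Ω.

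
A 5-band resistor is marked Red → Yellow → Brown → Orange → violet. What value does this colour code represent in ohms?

Red → 2 (first significant figure)
Yellow → 4 (second significant figure)
Brown → 1 (third significant figure)
Orange → ×10^3 multiplier
241 × 1000 = 241000 Ω

241000 Ω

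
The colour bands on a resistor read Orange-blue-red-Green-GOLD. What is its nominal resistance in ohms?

36200000 Ω

Orange → 3 (first significant figure)
Blue → 6 (second significant figure)
Red → 2 (third significant figure)
Green → ×10^5 multiplier
362 × 100000 = 36200000 Ω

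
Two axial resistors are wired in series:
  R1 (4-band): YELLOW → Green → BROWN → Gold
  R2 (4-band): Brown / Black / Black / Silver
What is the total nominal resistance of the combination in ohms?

460 Ω

R1: yellow, green → 45; brown ×10 → 450 Ω.
R2: brown, black → 10; black ×1 → 10 Ω.
Series: 450 + 10 = 460 Ω.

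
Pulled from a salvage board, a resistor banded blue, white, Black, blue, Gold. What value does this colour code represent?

690000000 Ω

Blue → 6 (first significant figure)
White → 9 (second significant figure)
Black → 0 (third significant figure)
Blue → ×10^6 multiplier
690 × 1000000 = 690000000 Ω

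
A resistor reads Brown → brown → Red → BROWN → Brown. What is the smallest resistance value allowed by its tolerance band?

Brown → 1 (first significant figure)
Brown → 1 (second significant figure)
Red → 2 (third significant figure)
Brown → ×10 multiplier
Brown → ±1% tolerance
112 × 10 = 1120 Ω
Smallest = 1120 × (1 − 1/100) = 1108.8 Ω.

1108.8 Ω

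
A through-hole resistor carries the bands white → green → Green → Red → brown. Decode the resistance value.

95500 Ω

White → 9 (first significant figure)
Green → 5 (second significant figure)
Green → 5 (third significant figure)
Red → ×10^2 multiplier
955 × 100 = 95500 Ω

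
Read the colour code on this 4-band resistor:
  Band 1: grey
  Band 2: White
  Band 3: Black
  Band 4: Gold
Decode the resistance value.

Grey → 8 (first significant figure)
White → 9 (second significant figure)
Black → ×1 multiplier
89 × 1 = 89 Ω

89 Ω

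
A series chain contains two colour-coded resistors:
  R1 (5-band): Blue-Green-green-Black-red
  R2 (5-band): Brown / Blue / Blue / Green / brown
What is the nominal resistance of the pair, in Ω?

R1: blue, green, green → 655; black ×1 → 655 Ω.
R2: brown, blue, blue → 166; green ×10^5 → 16600000 Ω.
Series: 655 + 16600000 = 16600655 Ω.

16600655 Ω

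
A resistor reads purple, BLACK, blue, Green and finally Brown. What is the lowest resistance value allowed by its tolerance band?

Violet → 7 (first significant figure)
Black → 0 (second significant figure)
Blue → 6 (third significant figure)
Green → ×10^5 multiplier
Brown → ±1% tolerance
706 × 100000 = 70600000 Ω
Lowest = 70600000 × (1 − 1/100) = 69894000 Ω.

69894000 Ω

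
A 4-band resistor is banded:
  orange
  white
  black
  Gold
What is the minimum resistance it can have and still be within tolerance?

37.05 Ω

Orange → 3 (first significant figure)
White → 9 (second significant figure)
Black → ×1 multiplier
Gold → ±5% tolerance
39 × 1 = 39 Ω
Minimum = 39 × (1 − 5/100) = 37.05 Ω.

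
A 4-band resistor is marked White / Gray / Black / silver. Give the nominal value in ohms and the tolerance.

98 Ω ±10%

White → 9 (first significant figure)
Grey → 8 (second significant figure)
Black → ×1 multiplier
Silver → ±10% tolerance
98 × 1 = 98 Ω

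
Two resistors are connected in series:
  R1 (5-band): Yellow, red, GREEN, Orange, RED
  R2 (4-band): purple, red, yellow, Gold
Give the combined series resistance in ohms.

1145000 Ω

R1: yellow, red, green → 425; orange ×10^3 → 425000 Ω.
R2: violet, red → 72; yellow ×10^4 → 720000 Ω.
Series: 425000 + 720000 = 1145000 Ω.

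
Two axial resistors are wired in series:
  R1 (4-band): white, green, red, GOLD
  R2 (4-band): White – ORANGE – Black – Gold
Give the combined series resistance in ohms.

9593 Ω

R1: white, green → 95; red ×10^2 → 9500 Ω.
R2: white, orange → 93; black ×1 → 93 Ω.
Series: 9500 + 93 = 9593 Ω.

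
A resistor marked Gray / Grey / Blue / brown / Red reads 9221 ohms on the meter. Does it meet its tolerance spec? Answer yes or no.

no

Grey → 8 (first significant figure)
Grey → 8 (second significant figure)
Blue → 6 (third significant figure)
Brown → ×10 multiplier
Red → ±2% tolerance
886 × 10 = 8860 Ω
Allowed range: 8682.8 Ω to 9037.2 Ω.
9221 ohms lies outside that range.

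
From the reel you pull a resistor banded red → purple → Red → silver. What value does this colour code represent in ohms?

Red → 2 (first significant figure)
Violet → 7 (second significant figure)
Red → ×10^2 multiplier
27 × 100 = 2700 Ω

2700 Ω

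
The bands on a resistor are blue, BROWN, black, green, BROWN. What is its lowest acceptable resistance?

60390000 Ω

Blue → 6 (first significant figure)
Brown → 1 (second significant figure)
Black → 0 (third significant figure)
Green → ×10^5 multiplier
Brown → ±1% tolerance
610 × 100000 = 61000000 Ω
Lowest = 61000000 × (1 − 1/100) = 60390000 Ω.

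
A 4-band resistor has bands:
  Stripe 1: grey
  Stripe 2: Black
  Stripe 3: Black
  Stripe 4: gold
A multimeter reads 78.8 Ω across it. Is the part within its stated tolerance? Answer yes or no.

yes

Grey → 8 (first significant figure)
Black → 0 (second significant figure)
Black → ×1 multiplier
Gold → ±5% tolerance
80 × 1 = 80 Ω
Allowed range: 76 Ω to 84 Ω.
78.8 Ω lies inside that range.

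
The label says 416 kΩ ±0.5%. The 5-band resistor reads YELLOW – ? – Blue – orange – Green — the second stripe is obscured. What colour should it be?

brown

416000 Ω = 416 × 10^3.
The second band gives digit 1 of the significand, and 1 is brown.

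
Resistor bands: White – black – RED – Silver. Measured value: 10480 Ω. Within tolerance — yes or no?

White → 9 (first significant figure)
Black → 0 (second significant figure)
Red → ×10^2 multiplier
Silver → ±10% tolerance
90 × 100 = 9000 Ω
Allowed range: 8100 Ω to 9900 Ω.
10480 Ω lies outside that range.

no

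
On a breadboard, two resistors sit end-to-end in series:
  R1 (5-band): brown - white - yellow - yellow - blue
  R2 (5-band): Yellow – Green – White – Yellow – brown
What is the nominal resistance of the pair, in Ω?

R1: brown, white, yellow → 194; yellow ×10^4 → 1940000 Ω.
R2: yellow, green, white → 459; yellow ×10^4 → 4590000 Ω.
Series: 1940000 + 4590000 = 6530000 Ω.

6530000 Ω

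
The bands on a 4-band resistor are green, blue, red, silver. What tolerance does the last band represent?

The last band, silver, is the tolerance band.
Silver corresponds to ±10%.

±10%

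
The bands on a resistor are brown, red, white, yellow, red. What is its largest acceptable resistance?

1315800 Ω

Brown → 1 (first significant figure)
Red → 2 (second significant figure)
White → 9 (third significant figure)
Yellow → ×10^4 multiplier
Red → ±2% tolerance
129 × 10000 = 1290000 Ω
Largest = 1290000 × (1 + 2/100) = 1315800 Ω.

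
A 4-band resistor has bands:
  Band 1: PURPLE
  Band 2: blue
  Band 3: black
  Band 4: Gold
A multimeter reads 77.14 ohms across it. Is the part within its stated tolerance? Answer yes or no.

yes

Violet → 7 (first significant figure)
Blue → 6 (second significant figure)
Black → ×1 multiplier
Gold → ±5% tolerance
76 × 1 = 76 Ω
Allowed range: 72.2 Ω to 79.8 Ω.
77.14 ohms lies inside that range.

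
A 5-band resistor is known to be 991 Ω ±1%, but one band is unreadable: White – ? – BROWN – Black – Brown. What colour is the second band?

white

991 Ω = 991 × 10^0.
The second band gives digit 9 of the significand, and 9 is white.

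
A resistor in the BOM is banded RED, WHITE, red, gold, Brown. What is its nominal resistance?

29.2 Ω

Red → 2 (first significant figure)
White → 9 (second significant figure)
Red → 2 (third significant figure)
Gold → ×0.1 multiplier
292 × 0.1 = 29.2 Ω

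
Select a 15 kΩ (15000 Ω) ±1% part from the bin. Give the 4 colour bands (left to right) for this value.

brown, green, orange, brown

15000 Ω = 15 × 10^3.
1 → brown
5 → green
Multiplier 10^3 → orange.
±1% tolerance → brown.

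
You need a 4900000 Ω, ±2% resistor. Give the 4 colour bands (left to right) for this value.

yellow, white, green, red

4900000 Ω = 49 × 10^5.
4 → yellow
9 → white
Multiplier 10^5 → green.
±2% tolerance → red.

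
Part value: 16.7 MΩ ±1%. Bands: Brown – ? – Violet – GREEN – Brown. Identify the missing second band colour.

blue

16700000 Ω = 167 × 10^5.
The second band gives digit 6 of the significand, and 6 is blue.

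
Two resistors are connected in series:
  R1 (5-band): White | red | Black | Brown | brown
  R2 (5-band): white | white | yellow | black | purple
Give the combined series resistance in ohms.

10194 Ω

R1: white, red, black → 920; brown ×10 → 9200 Ω.
R2: white, white, yellow → 994; black ×1 → 994 Ω.
Series: 9200 + 994 = 10194 Ω.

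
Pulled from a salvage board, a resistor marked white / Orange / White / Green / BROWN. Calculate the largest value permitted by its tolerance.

White → 9 (first significant figure)
Orange → 3 (second significant figure)
White → 9 (third significant figure)
Green → ×10^5 multiplier
Brown → ±1% tolerance
939 × 100000 = 93900000 Ω
Largest = 93900000 × (1 + 1/100) = 94839000 Ω.

94839000 Ω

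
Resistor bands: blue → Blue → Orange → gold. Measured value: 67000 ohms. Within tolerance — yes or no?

yes

Blue → 6 (first significant figure)
Blue → 6 (second significant figure)
Orange → ×10^3 multiplier
Gold → ±5% tolerance
66 × 1000 = 66000 Ω
Allowed range: 62700 Ω to 69300 Ω.
67000 ohms lies inside that range.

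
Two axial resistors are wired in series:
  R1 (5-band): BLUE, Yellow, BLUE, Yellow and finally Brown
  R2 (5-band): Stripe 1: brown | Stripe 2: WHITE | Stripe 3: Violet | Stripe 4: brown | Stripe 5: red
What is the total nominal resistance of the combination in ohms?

6461970 Ω

R1: blue, yellow, blue → 646; yellow ×10^4 → 6460000 Ω.
R2: brown, white, violet → 197; brown ×10 → 1970 Ω.
Series: 6460000 + 1970 = 6461970 Ω.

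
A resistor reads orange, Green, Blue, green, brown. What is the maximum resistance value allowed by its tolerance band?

Orange → 3 (first significant figure)
Green → 5 (second significant figure)
Blue → 6 (third significant figure)
Green → ×10^5 multiplier
Brown → ±1% tolerance
356 × 100000 = 35600000 Ω
Maximum = 35600000 × (1 + 1/100) = 35956000 Ω.

35956000 Ω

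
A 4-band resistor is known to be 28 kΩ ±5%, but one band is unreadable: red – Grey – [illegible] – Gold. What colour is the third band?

orange

28000 Ω = 28 × 10^3.
The third band is the multiplier, 10^3, which is orange.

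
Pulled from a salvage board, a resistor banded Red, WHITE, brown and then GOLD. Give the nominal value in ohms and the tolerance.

290 Ω ±5%

Red → 2 (first significant figure)
White → 9 (second significant figure)
Brown → ×10 multiplier
Gold → ±5% tolerance
29 × 10 = 290 Ω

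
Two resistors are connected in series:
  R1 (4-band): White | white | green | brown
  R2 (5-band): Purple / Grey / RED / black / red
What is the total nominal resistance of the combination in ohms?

R1: white, white → 99; green ×10^5 → 9900000 Ω.
R2: violet, grey, red → 782; black ×1 → 782 Ω.
Series: 9900000 + 782 = 9900782 Ω.

9900782 Ω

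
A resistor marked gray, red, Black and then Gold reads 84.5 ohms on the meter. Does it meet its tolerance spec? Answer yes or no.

yes

Grey → 8 (first significant figure)
Red → 2 (second significant figure)
Black → ×1 multiplier
Gold → ±5% tolerance
82 × 1 = 82 Ω
Allowed range: 77.9 Ω to 86.1 Ω.
84.5 ohms lies inside that range.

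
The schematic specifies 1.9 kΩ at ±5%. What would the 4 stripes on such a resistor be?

brown, white, red, gold

1900 Ω = 19 × 10^2.
1 → brown
9 → white
Multiplier 10^2 → red.
±5% tolerance → gold.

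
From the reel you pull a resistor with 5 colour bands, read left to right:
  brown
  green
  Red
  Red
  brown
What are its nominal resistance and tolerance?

Brown → 1 (first significant figure)
Green → 5 (second significant figure)
Red → 2 (third significant figure)
Red → ×10^2 multiplier
Brown → ±1% tolerance
152 × 100 = 15200 Ω

15200 Ω ±1%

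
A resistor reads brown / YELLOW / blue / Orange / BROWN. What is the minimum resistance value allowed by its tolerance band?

144540 Ω

Brown → 1 (first significant figure)
Yellow → 4 (second significant figure)
Blue → 6 (third significant figure)
Orange → ×10^3 multiplier
Brown → ±1% tolerance
146 × 1000 = 146000 Ω
Minimum = 146000 × (1 − 1/100) = 144540 Ω.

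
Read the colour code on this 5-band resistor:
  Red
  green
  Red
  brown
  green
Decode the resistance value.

Red → 2 (first significant figure)
Green → 5 (second significant figure)
Red → 2 (third significant figure)
Brown → ×10 multiplier
252 × 10 = 2520 Ω

2520 Ω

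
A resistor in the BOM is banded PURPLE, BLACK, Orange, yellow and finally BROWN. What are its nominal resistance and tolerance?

7030000 Ω ±1%

Violet → 7 (first significant figure)
Black → 0 (second significant figure)
Orange → 3 (third significant figure)
Yellow → ×10^4 multiplier
Brown → ±1% tolerance
703 × 10000 = 7030000 Ω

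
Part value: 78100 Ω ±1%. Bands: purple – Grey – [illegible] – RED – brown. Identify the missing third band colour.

brown

78100 Ω = 781 × 10^2.
The third band gives digit 1 of the significand, and 1 is brown.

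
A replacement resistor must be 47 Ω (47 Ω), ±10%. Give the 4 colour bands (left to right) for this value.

yellow, violet, black, silver

47 Ω = 47 × 10^0.
4 → yellow
7 → violet
Multiplier 10^0 → black.
±10% tolerance → silver.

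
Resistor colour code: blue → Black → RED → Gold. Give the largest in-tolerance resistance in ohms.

Blue → 6 (first significant figure)
Black → 0 (second significant figure)
Red → ×10^2 multiplier
Gold → ±5% tolerance
60 × 100 = 6000 Ω
Largest = 6000 × (1 + 5/100) = 6300 Ω.

6300 Ω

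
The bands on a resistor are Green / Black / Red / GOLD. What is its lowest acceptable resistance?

4750 Ω

Green → 5 (first significant figure)
Black → 0 (second significant figure)
Red → ×10^2 multiplier
Gold → ±5% tolerance
50 × 100 = 5000 Ω
Lowest = 5000 × (1 − 5/100) = 4750 Ω.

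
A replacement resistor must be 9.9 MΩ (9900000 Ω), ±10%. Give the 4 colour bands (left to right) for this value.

9900000 Ω = 99 × 10^5.
9 → white
9 → white
Multiplier 10^5 → green.
±10% tolerance → silver.

white, white, green, silver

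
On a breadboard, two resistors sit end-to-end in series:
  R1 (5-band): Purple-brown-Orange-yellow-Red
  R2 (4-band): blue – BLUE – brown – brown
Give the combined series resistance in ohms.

7130660 Ω

R1: violet, brown, orange → 713; yellow ×10^4 → 7130000 Ω.
R2: blue, blue → 66; brown ×10 → 660 Ω.
Series: 7130000 + 660 = 7130660 Ω.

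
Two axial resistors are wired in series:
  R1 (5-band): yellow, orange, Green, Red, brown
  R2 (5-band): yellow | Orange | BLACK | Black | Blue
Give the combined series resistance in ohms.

R1: yellow, orange, green → 435; red ×10^2 → 43500 Ω.
R2: yellow, orange, black → 430; black ×1 → 430 Ω.
Series: 43500 + 430 = 43930 Ω.

43930 Ω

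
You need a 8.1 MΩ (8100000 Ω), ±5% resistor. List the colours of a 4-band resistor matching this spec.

8100000 Ω = 81 × 10^5.
8 → grey
1 → brown
Multiplier 10^5 → green.
±5% tolerance → gold.

grey, brown, green, gold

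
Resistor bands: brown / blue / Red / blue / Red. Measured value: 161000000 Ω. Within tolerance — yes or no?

Brown → 1 (first significant figure)
Blue → 6 (second significant figure)
Red → 2 (third significant figure)
Blue → ×10^6 multiplier
Red → ±2% tolerance
162 × 1000000 = 162000000 Ω
Allowed range: 158760000 Ω to 165240000 Ω.
161000000 Ω lies inside that range.

yes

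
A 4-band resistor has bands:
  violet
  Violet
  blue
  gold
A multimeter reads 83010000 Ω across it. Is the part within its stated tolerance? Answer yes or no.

Violet → 7 (first significant figure)
Violet → 7 (second significant figure)
Blue → ×10^6 multiplier
Gold → ±5% tolerance
77 × 1000000 = 77000000 Ω
Allowed range: 73150000 Ω to 80850000 Ω.
83010000 Ω lies outside that range.

no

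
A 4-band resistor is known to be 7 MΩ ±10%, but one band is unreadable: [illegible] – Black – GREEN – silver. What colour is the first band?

7000000 Ω = 70 × 10^5.
The first band gives digit 7 of the significand, and 7 is violet.

violet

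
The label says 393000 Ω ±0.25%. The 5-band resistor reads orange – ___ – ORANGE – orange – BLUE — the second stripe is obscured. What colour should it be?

white

393000 Ω = 393 × 10^3.
The second band gives digit 9 of the significand, and 9 is white.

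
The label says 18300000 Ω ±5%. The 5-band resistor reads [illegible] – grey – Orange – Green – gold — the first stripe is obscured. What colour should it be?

18300000 Ω = 183 × 10^5.
The first band gives digit 1 of the significand, and 1 is brown.

brown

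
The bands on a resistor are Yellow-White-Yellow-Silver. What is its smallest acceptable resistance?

Yellow → 4 (first significant figure)
White → 9 (second significant figure)
Yellow → ×10^4 multiplier
Silver → ±10% tolerance
49 × 10000 = 490000 Ω
Smallest = 490000 × (1 − 10/100) = 441000 Ω.

441000 Ω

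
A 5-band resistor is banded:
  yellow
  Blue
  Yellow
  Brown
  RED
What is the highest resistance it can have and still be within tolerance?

4732.8 Ω

Yellow → 4 (first significant figure)
Blue → 6 (second significant figure)
Yellow → 4 (third significant figure)
Brown → ×10 multiplier
Red → ±2% tolerance
464 × 10 = 4640 Ω
Highest = 4640 × (1 + 2/100) = 4732.8 Ω.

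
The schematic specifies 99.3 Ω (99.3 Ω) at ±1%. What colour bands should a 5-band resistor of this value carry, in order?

99.3 Ω = 993 × 10^-1.
9 → white
9 → white
3 → orange
Multiplier 10^-1 → gold.
±1% tolerance → brown.

white, white, orange, gold, brown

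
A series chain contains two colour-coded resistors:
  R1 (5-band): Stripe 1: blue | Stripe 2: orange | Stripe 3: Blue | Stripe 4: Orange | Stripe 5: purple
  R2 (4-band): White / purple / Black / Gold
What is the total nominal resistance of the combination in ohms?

R1: blue, orange, blue → 636; orange ×10^3 → 636000 Ω.
R2: white, violet → 97; black ×1 → 97 Ω.
Series: 636000 + 97 = 636097 Ω.

636097 Ω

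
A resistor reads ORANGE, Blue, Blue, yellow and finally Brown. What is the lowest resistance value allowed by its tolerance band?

Orange → 3 (first significant figure)
Blue → 6 (second significant figure)
Blue → 6 (third significant figure)
Yellow → ×10^4 multiplier
Brown → ±1% tolerance
366 × 10000 = 3660000 Ω
Lowest = 3660000 × (1 − 1/100) = 3623400 Ω.

3623400 Ω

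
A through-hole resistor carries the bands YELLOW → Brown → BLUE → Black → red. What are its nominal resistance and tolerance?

416 Ω ±2%

Yellow → 4 (first significant figure)
Brown → 1 (second significant figure)
Blue → 6 (third significant figure)
Black → ×1 multiplier
Red → ±2% tolerance
416 × 1 = 416 Ω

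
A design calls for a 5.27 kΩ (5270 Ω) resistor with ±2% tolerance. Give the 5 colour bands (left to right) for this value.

green, red, violet, brown, red

5270 Ω = 527 × 10^1.
5 → green
2 → red
7 → violet
Multiplier 10^1 → brown.
±2% tolerance → red.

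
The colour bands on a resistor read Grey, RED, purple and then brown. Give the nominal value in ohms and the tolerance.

820000000 Ω ±1%

Grey → 8 (first significant figure)
Red → 2 (second significant figure)
Violet → ×10^7 multiplier
Brown → ±1% tolerance
82 × 10000000 = 820000000 Ω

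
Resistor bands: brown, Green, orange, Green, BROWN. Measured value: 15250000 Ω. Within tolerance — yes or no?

yes

Brown → 1 (first significant figure)
Green → 5 (second significant figure)
Orange → 3 (third significant figure)
Green → ×10^5 multiplier
Brown → ±1% tolerance
153 × 100000 = 15300000 Ω
Allowed range: 15147000 Ω to 15453000 Ω.
15250000 Ω lies inside that range.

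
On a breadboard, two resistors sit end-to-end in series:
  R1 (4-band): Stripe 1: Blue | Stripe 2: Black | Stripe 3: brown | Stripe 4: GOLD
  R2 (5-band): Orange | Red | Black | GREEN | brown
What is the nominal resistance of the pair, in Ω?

R1: blue, black → 60; brown ×10 → 600 Ω.
R2: orange, red, black → 320; green ×10^5 → 32000000 Ω.
Series: 600 + 32000000 = 32000600 Ω.

32000600 Ω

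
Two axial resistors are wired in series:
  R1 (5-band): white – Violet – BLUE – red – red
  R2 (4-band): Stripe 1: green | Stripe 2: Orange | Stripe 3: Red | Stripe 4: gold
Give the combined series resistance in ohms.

R1: white, violet, blue → 976; red ×10^2 → 97600 Ω.
R2: green, orange → 53; red ×10^2 → 5300 Ω.
Series: 97600 + 5300 = 102900 Ω.

102900 Ω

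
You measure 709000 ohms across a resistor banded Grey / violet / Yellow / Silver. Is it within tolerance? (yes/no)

Grey → 8 (first significant figure)
Violet → 7 (second significant figure)
Yellow → ×10^4 multiplier
Silver → ±10% tolerance
87 × 10000 = 870000 Ω
Allowed range: 783000 Ω to 957000 Ω.
709000 ohms lies outside that range.

no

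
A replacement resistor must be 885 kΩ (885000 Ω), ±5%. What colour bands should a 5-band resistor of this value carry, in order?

grey, grey, green, orange, gold

885000 Ω = 885 × 10^3.
8 → grey
8 → grey
5 → green
Multiplier 10^3 → orange.
±5% tolerance → gold.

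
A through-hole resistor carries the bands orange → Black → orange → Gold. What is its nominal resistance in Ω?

30000 Ω

Orange → 3 (first significant figure)
Black → 0 (second significant figure)
Orange → ×10^3 multiplier
30 × 1000 = 30000 Ω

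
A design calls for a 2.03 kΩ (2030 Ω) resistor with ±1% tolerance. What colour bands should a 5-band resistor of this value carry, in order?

red, black, orange, brown, brown

2030 Ω = 203 × 10^1.
2 → red
0 → black
3 → orange
Multiplier 10^1 → brown.
±1% tolerance → brown.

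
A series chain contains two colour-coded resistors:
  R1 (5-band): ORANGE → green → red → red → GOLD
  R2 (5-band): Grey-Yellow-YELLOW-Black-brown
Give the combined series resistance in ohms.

36044 Ω

R1: orange, green, red → 352; red ×10^2 → 35200 Ω.
R2: grey, yellow, yellow → 844; black ×1 → 844 Ω.
Series: 35200 + 844 = 36044 Ω.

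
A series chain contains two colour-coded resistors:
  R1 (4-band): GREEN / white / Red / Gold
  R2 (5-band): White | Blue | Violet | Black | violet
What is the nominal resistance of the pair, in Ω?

6867 Ω

R1: green, white → 59; red ×10^2 → 5900 Ω.
R2: white, blue, violet → 967; black ×1 → 967 Ω.
Series: 5900 + 967 = 6867 Ω.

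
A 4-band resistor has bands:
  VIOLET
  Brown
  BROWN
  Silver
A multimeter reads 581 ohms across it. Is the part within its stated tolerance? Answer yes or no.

Violet → 7 (first significant figure)
Brown → 1 (second significant figure)
Brown → ×10 multiplier
Silver → ±10% tolerance
71 × 10 = 710 Ω
Allowed range: 639 Ω to 781 Ω.
581 ohms lies outside that range.

no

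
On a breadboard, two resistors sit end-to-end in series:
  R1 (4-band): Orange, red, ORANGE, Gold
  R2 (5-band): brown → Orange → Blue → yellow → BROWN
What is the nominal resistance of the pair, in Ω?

R1: orange, red → 32; orange ×10^3 → 32000 Ω.
R2: brown, orange, blue → 136; yellow ×10^4 → 1360000 Ω.
Series: 32000 + 1360000 = 1392000 Ω.

1392000 Ω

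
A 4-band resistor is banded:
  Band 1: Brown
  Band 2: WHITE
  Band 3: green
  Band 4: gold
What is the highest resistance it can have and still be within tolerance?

Brown → 1 (first significant figure)
White → 9 (second significant figure)
Green → ×10^5 multiplier
Gold → ±5% tolerance
19 × 100000 = 1900000 Ω
Highest = 1900000 × (1 + 5/100) = 1995000 Ω.

1995000 Ω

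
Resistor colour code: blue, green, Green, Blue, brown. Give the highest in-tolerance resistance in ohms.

661550000 Ω

Blue → 6 (first significant figure)
Green → 5 (second significant figure)
Green → 5 (third significant figure)
Blue → ×10^6 multiplier
Brown → ±1% tolerance
655 × 1000000 = 655000000 Ω
Highest = 655000000 × (1 + 1/100) = 661550000 Ω.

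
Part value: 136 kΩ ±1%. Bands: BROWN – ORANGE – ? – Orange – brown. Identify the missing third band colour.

blue

136000 Ω = 136 × 10^3.
The third band gives digit 6 of the significand, and 6 is blue.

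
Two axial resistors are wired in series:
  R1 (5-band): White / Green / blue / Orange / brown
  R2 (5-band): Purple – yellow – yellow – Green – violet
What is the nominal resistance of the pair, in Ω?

75356000 Ω

R1: white, green, blue → 956; orange ×10^3 → 956000 Ω.
R2: violet, yellow, yellow → 744; green ×10^5 → 74400000 Ω.
Series: 956000 + 74400000 = 75356000 Ω.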